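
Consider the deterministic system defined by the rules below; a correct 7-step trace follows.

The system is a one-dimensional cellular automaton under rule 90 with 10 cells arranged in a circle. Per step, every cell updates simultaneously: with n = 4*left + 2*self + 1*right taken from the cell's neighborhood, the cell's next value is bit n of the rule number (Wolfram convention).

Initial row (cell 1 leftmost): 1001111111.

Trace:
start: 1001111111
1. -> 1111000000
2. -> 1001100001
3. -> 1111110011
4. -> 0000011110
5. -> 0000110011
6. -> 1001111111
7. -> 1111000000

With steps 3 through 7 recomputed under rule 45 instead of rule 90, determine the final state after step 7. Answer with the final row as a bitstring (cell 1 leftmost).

(re-executing steps 3..7 under rule 45; state before step 3: 1001100001)
3. -> 0001001101
4. -> 0101001011
5. -> 1111001110
6. -> 1000001001
7. -> 0011101001

0011101001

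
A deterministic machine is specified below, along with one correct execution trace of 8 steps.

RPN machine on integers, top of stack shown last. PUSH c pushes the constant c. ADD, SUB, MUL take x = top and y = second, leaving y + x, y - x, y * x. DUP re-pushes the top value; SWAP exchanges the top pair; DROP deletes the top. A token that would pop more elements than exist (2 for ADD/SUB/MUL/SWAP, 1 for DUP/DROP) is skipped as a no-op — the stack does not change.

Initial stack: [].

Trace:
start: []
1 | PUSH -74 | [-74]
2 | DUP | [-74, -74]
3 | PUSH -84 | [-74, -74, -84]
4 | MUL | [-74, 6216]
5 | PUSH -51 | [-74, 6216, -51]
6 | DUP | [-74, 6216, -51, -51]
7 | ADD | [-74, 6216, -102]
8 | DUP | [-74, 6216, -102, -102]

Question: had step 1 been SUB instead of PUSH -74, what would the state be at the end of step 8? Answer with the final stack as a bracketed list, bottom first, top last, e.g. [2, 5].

[-84, -102, -102]

(re-executing from step 1 with the substitution; state before step 1: [])
1 | SUB | []
2 | DUP | []
3 | PUSH -84 | [-84]
4 | MUL | [-84]
5 | PUSH -51 | [-84, -51]
6 | DUP | [-84, -51, -51]
7 | ADD | [-84, -102]
8 | DUP | [-84, -102, -102]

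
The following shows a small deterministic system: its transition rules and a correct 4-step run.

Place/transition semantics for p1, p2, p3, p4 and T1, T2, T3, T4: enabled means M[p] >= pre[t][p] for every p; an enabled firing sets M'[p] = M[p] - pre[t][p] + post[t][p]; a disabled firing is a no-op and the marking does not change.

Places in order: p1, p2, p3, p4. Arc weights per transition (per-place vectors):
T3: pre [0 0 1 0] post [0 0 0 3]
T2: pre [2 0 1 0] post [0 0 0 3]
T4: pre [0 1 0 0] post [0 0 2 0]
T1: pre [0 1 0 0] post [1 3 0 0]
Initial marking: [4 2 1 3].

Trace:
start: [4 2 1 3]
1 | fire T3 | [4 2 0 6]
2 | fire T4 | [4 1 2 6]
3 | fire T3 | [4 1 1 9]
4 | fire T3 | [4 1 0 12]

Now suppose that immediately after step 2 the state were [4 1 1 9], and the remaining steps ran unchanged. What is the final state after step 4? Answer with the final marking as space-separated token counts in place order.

state after step 2 := [4 1 1 9]
3 | fire T3 | [4 1 0 12]
4 | fire T3 | [4 1 0 12]

4 1 0 12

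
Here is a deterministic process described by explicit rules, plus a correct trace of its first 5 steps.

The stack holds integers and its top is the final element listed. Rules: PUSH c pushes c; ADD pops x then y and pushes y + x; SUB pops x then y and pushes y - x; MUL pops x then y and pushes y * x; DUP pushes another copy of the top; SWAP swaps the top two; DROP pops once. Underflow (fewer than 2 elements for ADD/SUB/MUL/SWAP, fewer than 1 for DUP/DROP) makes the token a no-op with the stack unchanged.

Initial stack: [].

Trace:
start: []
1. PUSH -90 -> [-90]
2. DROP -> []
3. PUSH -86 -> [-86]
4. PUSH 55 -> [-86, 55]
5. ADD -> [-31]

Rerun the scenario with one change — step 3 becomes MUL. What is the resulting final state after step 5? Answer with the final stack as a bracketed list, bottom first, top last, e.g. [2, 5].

(re-executing from step 3 with the substitution; state before step 3: [])
3. MUL -> []
4. PUSH 55 -> [55]
5. ADD -> [55]

[55]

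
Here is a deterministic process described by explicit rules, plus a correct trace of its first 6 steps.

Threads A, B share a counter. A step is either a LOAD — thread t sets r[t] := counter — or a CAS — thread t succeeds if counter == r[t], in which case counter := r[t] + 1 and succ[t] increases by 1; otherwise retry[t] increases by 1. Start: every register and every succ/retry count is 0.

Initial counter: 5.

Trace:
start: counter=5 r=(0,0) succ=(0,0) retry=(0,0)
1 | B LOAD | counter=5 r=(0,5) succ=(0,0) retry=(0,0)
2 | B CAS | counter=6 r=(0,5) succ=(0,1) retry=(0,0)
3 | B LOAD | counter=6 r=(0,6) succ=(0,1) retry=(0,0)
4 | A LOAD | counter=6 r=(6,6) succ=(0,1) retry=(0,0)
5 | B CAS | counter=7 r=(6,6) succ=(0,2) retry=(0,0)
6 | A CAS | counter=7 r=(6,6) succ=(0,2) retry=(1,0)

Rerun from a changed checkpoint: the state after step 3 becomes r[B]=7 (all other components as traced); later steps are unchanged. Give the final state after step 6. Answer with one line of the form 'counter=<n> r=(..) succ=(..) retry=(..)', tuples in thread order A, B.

state after step 3 := counter=6 r=(0,7) succ=(0,1) retry=(0,0)
4 | A LOAD | counter=6 r=(6,7) succ=(0,1) retry=(0,0)
5 | B CAS | counter=6 r=(6,7) succ=(0,1) retry=(0,1)
6 | A CAS | counter=7 r=(6,7) succ=(1,1) retry=(0,1)

counter=7 r=(6,7) succ=(1,1) retry=(0,1)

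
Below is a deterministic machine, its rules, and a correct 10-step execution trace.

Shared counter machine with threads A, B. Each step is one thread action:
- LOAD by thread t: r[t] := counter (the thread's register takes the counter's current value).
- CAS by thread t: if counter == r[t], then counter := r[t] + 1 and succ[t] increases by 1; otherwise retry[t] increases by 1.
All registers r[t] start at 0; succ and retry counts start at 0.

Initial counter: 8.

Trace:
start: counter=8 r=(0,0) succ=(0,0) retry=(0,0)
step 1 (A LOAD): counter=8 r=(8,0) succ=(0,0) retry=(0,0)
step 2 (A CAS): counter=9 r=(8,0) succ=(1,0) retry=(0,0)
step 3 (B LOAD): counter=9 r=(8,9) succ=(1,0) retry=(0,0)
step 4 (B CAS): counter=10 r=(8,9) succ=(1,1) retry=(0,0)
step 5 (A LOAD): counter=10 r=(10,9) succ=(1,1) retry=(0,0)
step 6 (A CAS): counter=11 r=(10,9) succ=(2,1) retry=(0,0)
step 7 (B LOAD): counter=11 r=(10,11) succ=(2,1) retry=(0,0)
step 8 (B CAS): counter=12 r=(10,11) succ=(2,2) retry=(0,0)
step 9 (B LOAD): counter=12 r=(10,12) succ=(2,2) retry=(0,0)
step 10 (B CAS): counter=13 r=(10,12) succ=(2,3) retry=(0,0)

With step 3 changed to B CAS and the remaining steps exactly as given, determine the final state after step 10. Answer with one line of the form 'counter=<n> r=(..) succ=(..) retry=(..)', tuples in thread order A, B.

(re-executing from step 3 with the substitution; state before step 3: counter=9 r=(8,0) succ=(1,0) retry=(0,0))
step 3 (B CAS): counter=9 r=(8,0) succ=(1,0) retry=(0,1)
step 4 (B CAS): counter=9 r=(8,0) succ=(1,0) retry=(0,2)
step 5 (A LOAD): counter=9 r=(9,0) succ=(1,0) retry=(0,2)
step 6 (A CAS): counter=10 r=(9,0) succ=(2,0) retry=(0,2)
step 7 (B LOAD): counter=10 r=(9,10) succ=(2,0) retry=(0,2)
step 8 (B CAS): counter=11 r=(9,10) succ=(2,1) retry=(0,2)
step 9 (B LOAD): counter=11 r=(9,11) succ=(2,1) retry=(0,2)
step 10 (B CAS): counter=12 r=(9,11) succ=(2,2) retry=(0,2)

counter=12 r=(9,11) succ=(2,2) retry=(0,2)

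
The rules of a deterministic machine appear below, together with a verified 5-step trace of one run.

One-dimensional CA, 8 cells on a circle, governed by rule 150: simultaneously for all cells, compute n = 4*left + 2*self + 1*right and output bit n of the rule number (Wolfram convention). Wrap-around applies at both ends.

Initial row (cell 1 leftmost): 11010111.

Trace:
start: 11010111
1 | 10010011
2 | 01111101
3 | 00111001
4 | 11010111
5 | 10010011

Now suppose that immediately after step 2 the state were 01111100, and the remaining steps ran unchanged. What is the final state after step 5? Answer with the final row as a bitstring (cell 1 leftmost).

11111110

state after step 2 := 01111100
3 | 10111010
4 | 10010010
5 | 11111110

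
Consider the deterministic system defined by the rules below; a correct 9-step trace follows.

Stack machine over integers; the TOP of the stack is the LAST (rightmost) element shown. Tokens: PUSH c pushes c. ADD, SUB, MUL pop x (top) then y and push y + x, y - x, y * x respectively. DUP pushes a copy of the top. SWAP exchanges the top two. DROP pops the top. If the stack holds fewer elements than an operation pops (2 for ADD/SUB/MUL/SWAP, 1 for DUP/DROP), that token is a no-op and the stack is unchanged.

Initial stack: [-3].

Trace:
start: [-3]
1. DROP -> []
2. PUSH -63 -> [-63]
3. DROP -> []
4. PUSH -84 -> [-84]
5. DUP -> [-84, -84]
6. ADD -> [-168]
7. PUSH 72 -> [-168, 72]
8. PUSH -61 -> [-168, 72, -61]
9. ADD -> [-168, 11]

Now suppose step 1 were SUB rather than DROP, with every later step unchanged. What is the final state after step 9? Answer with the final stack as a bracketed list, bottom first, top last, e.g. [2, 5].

(re-executing from step 1 with the substitution; state before step 1: [-3])
1. SUB -> [-3]
2. PUSH -63 -> [-3, -63]
3. DROP -> [-3]
4. PUSH -84 -> [-3, -84]
5. DUP -> [-3, -84, -84]
6. ADD -> [-3, -168]
7. PUSH 72 -> [-3, -168, 72]
8. PUSH -61 -> [-3, -168, 72, -61]
9. ADD -> [-3, -168, 11]

[-3, -168, 11]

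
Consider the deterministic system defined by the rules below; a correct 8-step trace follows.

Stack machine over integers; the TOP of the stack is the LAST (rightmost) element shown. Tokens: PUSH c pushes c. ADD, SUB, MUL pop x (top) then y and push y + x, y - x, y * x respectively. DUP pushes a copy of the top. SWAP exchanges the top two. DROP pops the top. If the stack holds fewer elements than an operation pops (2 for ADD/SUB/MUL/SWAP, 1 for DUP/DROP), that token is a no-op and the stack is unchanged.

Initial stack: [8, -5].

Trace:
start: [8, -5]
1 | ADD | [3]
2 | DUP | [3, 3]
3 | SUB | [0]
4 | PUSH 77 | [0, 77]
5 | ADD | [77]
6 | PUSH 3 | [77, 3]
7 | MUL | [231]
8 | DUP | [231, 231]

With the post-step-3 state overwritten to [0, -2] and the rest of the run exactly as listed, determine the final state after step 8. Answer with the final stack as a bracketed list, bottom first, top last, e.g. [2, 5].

[0, 225, 225]

state after step 3 := [0, -2]
4 | PUSH 77 | [0, -2, 77]
5 | ADD | [0, 75]
6 | PUSH 3 | [0, 75, 3]
7 | MUL | [0, 225]
8 | DUP | [0, 225, 225]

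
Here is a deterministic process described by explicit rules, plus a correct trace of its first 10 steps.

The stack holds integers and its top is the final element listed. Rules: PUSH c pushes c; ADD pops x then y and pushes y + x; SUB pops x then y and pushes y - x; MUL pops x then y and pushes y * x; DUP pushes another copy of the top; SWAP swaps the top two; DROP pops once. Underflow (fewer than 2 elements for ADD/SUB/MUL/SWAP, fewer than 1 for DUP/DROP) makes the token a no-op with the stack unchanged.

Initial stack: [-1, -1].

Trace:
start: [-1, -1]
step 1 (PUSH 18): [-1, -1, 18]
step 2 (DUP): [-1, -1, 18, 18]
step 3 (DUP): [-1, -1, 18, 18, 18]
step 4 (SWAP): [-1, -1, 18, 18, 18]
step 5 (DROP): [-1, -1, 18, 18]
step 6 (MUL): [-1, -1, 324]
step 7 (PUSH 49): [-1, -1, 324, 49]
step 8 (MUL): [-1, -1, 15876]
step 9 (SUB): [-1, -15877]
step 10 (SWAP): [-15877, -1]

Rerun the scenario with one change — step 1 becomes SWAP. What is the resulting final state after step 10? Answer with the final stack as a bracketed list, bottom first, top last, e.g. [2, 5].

(re-executing from step 1 with the substitution; state before step 1: [-1, -1])
step 1 (SWAP): [-1, -1]
step 2 (DUP): [-1, -1, -1]
step 3 (DUP): [-1, -1, -1, -1]
step 4 (SWAP): [-1, -1, -1, -1]
step 5 (DROP): [-1, -1, -1]
step 6 (MUL): [-1, 1]
step 7 (PUSH 49): [-1, 1, 49]
step 8 (MUL): [-1, 49]
step 9 (SUB): [-50]
step 10 (SWAP): [-50]

[-50]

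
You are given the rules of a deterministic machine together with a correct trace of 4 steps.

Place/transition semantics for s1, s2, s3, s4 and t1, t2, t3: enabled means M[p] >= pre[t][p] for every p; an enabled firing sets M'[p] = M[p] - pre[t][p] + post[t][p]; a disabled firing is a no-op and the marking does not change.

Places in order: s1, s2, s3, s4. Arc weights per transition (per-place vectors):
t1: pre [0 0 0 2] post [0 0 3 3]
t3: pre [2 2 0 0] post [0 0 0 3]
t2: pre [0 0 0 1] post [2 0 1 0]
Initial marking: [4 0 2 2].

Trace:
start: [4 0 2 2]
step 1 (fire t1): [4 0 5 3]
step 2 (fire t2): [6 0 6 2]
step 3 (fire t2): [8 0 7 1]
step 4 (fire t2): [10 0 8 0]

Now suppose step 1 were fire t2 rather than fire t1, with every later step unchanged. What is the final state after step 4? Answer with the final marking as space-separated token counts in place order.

8 0 4 0

(re-executing from step 1 with the substitution; state before step 1: [4 0 2 2])
step 1 (fire t2): [6 0 3 1]
step 2 (fire t2): [8 0 4 0]
step 3 (fire t2): [8 0 4 0]
step 4 (fire t2): [8 0 4 0]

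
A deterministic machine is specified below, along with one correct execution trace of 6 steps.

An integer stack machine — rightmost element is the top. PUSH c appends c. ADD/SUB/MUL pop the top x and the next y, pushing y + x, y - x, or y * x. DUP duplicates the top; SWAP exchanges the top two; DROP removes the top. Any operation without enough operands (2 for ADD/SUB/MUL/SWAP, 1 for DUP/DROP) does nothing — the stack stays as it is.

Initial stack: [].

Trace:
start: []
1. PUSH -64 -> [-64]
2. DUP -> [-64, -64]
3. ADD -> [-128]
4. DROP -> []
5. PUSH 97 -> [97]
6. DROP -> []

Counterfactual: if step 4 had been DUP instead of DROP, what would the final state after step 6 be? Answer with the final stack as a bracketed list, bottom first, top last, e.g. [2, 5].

(re-executing from step 4 with the substitution; state before step 4: [-128])
4. DUP -> [-128, -128]
5. PUSH 97 -> [-128, -128, 97]
6. DROP -> [-128, -128]

[-128, -128]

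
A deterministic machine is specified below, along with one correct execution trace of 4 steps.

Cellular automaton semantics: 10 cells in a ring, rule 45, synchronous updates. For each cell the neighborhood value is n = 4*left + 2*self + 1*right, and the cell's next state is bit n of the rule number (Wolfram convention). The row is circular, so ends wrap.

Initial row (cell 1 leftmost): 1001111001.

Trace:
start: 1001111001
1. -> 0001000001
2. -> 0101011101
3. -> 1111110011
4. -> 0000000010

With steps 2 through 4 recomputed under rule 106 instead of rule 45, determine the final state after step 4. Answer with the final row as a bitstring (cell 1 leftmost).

1000001000

(re-executing steps 2..4 under rule 106; state before step 2: 0001000001)
2. -> 0010000010
3. -> 0100000100
4. -> 1000001000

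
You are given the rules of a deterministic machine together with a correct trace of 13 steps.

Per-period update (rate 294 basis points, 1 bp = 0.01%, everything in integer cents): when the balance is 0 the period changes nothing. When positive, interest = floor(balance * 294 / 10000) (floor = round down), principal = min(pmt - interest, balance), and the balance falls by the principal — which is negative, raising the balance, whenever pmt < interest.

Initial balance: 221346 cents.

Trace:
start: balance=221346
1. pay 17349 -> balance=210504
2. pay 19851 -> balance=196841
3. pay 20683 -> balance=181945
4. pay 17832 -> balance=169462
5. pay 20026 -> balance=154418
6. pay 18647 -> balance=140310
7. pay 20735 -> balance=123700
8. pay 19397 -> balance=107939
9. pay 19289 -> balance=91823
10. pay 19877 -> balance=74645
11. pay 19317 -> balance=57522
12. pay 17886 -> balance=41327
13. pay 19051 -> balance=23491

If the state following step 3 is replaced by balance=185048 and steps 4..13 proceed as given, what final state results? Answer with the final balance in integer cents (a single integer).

state after step 3 := balance=185048
4. pay 17832 -> balance=172656
5. pay 20026 -> balance=157706
6. pay 18647 -> balance=143695
7. pay 20735 -> balance=127184
8. pay 19397 -> balance=111526
9. pay 19289 -> balance=95515
10. pay 19877 -> balance=78446
11. pay 19317 -> balance=61435
12. pay 17886 -> balance=45355
13. pay 19051 -> balance=27637

27637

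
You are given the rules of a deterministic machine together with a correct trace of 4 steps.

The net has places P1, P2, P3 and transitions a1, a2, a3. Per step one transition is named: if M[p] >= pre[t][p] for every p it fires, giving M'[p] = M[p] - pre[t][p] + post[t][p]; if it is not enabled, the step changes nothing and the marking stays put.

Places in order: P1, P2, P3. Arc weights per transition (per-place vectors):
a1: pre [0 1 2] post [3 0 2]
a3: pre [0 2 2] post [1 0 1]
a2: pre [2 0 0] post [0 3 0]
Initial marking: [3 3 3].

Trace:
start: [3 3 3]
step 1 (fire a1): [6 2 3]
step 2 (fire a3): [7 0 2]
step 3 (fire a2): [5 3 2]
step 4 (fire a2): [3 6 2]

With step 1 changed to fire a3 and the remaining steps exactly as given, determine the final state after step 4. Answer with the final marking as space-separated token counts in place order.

(re-executing from step 1 with the substitution; state before step 1: [3 3 3])
step 1 (fire a3): [4 1 2]
step 2 (fire a3): [4 1 2]
step 3 (fire a2): [2 4 2]
step 4 (fire a2): [0 7 2]

0 7 2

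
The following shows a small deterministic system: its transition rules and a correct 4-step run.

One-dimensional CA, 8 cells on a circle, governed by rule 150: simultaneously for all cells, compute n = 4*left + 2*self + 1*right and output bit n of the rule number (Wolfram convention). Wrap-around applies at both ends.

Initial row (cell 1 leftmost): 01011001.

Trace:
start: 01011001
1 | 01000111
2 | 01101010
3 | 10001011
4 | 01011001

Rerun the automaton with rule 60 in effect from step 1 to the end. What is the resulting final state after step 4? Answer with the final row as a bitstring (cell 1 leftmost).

(re-executing steps 1..4 under rule 60; state before step 1: 01011001)
1 | 11110101
2 | 00001111
3 | 10001000
4 | 11001100

11001100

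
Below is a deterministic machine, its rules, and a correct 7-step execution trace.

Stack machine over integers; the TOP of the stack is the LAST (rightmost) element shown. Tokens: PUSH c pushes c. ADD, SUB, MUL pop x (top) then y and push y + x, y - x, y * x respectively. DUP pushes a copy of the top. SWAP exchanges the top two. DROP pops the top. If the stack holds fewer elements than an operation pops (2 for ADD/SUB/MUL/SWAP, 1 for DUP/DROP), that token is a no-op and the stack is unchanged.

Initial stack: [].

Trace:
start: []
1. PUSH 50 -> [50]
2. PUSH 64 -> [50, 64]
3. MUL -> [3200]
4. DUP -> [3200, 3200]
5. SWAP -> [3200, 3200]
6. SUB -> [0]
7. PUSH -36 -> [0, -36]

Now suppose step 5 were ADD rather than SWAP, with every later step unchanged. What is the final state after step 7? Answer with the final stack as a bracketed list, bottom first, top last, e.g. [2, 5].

(re-executing from step 5 with the substitution; state before step 5: [3200, 3200])
5. ADD -> [6400]
6. SUB -> [6400]
7. PUSH -36 -> [6400, -36]

[6400, -36]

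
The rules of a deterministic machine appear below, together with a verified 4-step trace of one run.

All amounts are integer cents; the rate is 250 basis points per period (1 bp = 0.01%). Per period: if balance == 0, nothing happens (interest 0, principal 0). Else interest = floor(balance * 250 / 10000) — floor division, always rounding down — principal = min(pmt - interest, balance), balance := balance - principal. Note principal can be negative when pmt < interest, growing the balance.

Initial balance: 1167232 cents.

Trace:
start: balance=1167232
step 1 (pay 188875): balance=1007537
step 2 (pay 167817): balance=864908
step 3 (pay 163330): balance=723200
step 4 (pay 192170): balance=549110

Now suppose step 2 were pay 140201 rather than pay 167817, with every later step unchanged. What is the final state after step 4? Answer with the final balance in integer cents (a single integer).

578124

(re-executing from step 2 with the substitution; state before step 2: balance=1007537)
step 2 (pay 140201): balance=892524
step 3 (pay 163330): balance=751507
step 4 (pay 192170): balance=578124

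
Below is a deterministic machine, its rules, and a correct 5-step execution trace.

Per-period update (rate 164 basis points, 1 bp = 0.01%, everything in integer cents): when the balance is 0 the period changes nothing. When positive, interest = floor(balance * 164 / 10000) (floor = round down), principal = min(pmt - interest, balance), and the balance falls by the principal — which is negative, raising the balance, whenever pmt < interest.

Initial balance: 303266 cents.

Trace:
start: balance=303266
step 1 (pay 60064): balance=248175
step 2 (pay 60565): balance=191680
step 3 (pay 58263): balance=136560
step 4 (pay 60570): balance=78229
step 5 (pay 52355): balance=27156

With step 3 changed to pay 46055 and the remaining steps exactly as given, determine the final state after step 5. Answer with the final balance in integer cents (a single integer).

39768

(re-executing from step 3 with the substitution; state before step 3: balance=191680)
step 3 (pay 46055): balance=148768
step 4 (pay 60570): balance=90637
step 5 (pay 52355): balance=39768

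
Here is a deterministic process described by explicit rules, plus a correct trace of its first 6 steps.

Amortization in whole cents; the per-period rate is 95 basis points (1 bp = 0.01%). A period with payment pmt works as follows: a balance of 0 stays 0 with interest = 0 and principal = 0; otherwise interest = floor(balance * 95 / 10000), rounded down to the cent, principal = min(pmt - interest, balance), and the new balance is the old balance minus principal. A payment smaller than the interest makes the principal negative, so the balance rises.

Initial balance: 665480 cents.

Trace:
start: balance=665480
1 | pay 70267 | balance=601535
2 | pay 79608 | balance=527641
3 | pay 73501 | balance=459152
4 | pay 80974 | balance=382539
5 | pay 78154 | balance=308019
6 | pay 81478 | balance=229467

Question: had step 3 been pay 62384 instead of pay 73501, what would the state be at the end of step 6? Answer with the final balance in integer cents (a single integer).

240903

(re-executing from step 3 with the substitution; state before step 3: balance=527641)
3 | pay 62384 | balance=470269
4 | pay 80974 | balance=393762
5 | pay 78154 | balance=319348
6 | pay 81478 | balance=240903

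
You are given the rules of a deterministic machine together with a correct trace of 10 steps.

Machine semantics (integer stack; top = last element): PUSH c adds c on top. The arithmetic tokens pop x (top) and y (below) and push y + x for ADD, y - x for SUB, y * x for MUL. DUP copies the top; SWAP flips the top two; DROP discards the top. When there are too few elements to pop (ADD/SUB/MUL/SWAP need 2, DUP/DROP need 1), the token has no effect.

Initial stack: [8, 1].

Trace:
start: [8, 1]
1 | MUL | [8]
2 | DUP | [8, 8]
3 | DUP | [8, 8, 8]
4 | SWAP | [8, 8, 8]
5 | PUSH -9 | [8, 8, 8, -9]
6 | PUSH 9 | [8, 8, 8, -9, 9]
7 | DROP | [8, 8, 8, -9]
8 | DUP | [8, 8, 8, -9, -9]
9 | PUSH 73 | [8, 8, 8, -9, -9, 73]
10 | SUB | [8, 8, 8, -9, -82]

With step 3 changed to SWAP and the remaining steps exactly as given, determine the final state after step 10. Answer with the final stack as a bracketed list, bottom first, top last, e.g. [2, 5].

[8, 8, -9, -82]

(re-executing from step 3 with the substitution; state before step 3: [8, 8])
3 | SWAP | [8, 8]
4 | SWAP | [8, 8]
5 | PUSH -9 | [8, 8, -9]
6 | PUSH 9 | [8, 8, -9, 9]
7 | DROP | [8, 8, -9]
8 | DUP | [8, 8, -9, -9]
9 | PUSH 73 | [8, 8, -9, -9, 73]
10 | SUB | [8, 8, -9, -82]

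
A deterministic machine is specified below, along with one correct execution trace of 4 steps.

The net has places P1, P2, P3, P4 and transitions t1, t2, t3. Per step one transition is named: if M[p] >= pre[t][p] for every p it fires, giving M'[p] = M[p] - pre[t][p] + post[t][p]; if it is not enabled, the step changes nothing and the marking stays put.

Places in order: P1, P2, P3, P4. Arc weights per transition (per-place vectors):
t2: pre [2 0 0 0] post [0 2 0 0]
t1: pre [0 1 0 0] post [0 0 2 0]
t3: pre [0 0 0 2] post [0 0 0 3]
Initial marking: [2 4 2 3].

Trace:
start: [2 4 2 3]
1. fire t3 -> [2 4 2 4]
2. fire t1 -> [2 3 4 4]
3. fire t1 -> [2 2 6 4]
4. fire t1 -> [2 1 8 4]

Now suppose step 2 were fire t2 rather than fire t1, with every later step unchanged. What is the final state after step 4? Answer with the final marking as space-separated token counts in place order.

(re-executing from step 2 with the substitution; state before step 2: [2 4 2 4])
2. fire t2 -> [0 6 2 4]
3. fire t1 -> [0 5 4 4]
4. fire t1 -> [0 4 6 4]

0 4 6 4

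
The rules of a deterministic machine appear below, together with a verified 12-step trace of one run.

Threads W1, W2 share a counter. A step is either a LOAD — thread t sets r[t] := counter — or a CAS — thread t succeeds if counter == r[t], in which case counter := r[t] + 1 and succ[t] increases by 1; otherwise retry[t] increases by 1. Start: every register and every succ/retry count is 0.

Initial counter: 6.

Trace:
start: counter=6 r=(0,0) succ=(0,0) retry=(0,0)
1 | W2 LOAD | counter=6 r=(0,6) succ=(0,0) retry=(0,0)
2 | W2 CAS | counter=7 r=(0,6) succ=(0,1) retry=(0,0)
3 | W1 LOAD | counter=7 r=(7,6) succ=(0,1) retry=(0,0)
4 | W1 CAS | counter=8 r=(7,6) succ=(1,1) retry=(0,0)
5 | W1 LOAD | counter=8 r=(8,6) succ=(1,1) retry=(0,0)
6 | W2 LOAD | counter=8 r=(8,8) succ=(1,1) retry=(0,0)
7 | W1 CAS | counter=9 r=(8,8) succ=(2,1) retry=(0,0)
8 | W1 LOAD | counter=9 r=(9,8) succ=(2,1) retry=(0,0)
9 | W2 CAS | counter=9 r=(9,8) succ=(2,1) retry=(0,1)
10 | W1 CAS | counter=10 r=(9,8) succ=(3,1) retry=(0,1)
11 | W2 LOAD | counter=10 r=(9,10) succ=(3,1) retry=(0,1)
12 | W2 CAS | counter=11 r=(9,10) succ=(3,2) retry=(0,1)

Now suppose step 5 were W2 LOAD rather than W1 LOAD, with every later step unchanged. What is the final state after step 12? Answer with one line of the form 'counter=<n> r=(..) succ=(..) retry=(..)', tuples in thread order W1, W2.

counter=10 r=(8,9) succ=(1,3) retry=(2,0)

(re-executing from step 5 with the substitution; state before step 5: counter=8 r=(7,6) succ=(1,1) retry=(0,0))
5 | W2 LOAD | counter=8 r=(7,8) succ=(1,1) retry=(0,0)
6 | W2 LOAD | counter=8 r=(7,8) succ=(1,1) retry=(0,0)
7 | W1 CAS | counter=8 r=(7,8) succ=(1,1) retry=(1,0)
8 | W1 LOAD | counter=8 r=(8,8) succ=(1,1) retry=(1,0)
9 | W2 CAS | counter=9 r=(8,8) succ=(1,2) retry=(1,0)
10 | W1 CAS | counter=9 r=(8,8) succ=(1,2) retry=(2,0)
11 | W2 LOAD | counter=9 r=(8,9) succ=(1,2) retry=(2,0)
12 | W2 CAS | counter=10 r=(8,9) succ=(1,3) retry=(2,0)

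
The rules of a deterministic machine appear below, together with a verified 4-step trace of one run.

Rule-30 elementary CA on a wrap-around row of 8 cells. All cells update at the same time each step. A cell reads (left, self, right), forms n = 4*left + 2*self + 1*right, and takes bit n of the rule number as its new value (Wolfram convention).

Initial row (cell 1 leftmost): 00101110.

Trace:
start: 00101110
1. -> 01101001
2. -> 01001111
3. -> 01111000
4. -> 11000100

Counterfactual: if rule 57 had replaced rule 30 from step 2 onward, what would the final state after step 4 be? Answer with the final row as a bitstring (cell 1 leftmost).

01010101

(re-executing steps 2..4 under rule 57; state before step 2: 01101001)
2. -> 11010100
3. -> 10101010
4. -> 01010101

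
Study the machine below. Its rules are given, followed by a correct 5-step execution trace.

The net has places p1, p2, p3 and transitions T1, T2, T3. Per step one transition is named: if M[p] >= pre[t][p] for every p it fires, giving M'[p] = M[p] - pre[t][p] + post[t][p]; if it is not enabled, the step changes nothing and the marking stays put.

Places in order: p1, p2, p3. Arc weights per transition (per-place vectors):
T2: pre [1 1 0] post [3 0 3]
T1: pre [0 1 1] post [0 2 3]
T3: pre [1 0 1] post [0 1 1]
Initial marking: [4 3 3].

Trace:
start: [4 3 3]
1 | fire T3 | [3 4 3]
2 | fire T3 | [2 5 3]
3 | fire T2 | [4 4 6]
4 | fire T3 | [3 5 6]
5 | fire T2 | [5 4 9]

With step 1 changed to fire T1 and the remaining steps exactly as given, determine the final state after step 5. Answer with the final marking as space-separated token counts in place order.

6 4 11

(re-executing from step 1 with the substitution; state before step 1: [4 3 3])
1 | fire T1 | [4 4 5]
2 | fire T3 | [3 5 5]
3 | fire T2 | [5 4 8]
4 | fire T3 | [4 5 8]
5 | fire T2 | [6 4 11]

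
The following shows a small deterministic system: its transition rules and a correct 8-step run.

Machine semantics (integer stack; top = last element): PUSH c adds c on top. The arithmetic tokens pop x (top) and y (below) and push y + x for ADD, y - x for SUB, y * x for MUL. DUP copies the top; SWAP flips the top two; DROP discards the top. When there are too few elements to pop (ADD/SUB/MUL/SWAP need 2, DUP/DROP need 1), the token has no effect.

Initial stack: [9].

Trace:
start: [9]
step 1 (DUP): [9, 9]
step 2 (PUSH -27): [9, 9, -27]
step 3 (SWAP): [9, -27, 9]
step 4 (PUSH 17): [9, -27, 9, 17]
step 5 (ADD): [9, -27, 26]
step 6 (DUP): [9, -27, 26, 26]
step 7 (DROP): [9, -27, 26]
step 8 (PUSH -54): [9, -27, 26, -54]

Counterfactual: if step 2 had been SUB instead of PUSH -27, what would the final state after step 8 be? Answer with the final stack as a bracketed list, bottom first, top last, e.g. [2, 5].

(re-executing from step 2 with the substitution; state before step 2: [9, 9])
step 2 (SUB): [0]
step 3 (SWAP): [0]
step 4 (PUSH 17): [0, 17]
step 5 (ADD): [17]
step 6 (DUP): [17, 17]
step 7 (DROP): [17]
step 8 (PUSH -54): [17, -54]

[17, -54]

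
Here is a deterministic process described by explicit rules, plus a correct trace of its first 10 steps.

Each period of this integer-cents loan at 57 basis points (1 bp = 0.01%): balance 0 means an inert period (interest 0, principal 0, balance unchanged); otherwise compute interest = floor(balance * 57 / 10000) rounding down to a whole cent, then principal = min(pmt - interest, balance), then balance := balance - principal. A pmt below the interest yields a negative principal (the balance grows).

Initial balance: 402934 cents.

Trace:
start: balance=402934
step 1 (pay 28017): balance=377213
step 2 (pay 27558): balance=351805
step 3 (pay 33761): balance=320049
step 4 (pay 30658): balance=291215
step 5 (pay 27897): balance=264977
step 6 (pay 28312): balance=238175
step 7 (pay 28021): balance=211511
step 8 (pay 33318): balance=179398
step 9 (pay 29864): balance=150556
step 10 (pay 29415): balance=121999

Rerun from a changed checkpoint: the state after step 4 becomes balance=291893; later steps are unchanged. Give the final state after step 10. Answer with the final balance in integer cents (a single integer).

122701

state after step 4 := balance=291893
step 5 (pay 27897): balance=265659
step 6 (pay 28312): balance=238861
step 7 (pay 28021): balance=212201
step 8 (pay 33318): balance=180092
step 9 (pay 29864): balance=151254
step 10 (pay 29415): balance=122701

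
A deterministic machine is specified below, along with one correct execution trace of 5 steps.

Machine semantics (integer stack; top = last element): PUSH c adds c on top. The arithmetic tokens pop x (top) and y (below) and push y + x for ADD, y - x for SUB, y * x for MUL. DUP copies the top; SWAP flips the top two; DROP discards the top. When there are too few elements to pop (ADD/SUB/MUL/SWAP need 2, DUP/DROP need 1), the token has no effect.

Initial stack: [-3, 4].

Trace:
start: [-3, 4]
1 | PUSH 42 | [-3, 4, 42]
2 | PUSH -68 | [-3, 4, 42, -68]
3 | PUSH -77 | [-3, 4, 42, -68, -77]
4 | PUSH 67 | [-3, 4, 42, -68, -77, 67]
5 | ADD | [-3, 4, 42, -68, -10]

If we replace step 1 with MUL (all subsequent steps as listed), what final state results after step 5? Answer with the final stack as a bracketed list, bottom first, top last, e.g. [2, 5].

[-12, -68, -10]

(re-executing from step 1 with the substitution; state before step 1: [-3, 4])
1 | MUL | [-12]
2 | PUSH -68 | [-12, -68]
3 | PUSH -77 | [-12, -68, -77]
4 | PUSH 67 | [-12, -68, -77, 67]
5 | ADD | [-12, -68, -10]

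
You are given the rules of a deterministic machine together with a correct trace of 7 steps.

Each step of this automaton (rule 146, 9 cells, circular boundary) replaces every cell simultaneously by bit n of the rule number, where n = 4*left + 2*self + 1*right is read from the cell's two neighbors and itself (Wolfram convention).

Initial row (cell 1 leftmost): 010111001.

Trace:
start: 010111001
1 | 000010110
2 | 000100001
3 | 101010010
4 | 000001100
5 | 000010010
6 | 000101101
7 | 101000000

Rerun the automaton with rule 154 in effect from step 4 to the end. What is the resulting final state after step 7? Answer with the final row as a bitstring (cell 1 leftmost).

(re-executing steps 4..7 under rule 154; state before step 4: 101010010)
4 | 000001100
5 | 000011010
6 | 000110001
7 | 101101010

101101010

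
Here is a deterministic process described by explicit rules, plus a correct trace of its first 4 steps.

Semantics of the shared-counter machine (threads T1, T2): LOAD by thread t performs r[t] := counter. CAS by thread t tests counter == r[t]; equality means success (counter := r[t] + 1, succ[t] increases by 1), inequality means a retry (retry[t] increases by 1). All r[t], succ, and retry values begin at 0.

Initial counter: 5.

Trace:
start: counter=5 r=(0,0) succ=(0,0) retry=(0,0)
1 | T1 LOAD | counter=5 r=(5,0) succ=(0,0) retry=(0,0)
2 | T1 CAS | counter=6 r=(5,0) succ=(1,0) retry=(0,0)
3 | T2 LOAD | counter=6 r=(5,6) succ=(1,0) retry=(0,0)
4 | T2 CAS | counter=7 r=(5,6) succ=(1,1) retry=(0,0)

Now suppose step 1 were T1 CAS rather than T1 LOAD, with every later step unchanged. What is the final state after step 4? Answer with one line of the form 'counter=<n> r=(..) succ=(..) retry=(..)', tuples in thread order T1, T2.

counter=6 r=(0,5) succ=(0,1) retry=(2,0)

(re-executing from step 1 with the substitution; state before step 1: counter=5 r=(0,0) succ=(0,0) retry=(0,0))
1 | T1 CAS | counter=5 r=(0,0) succ=(0,0) retry=(1,0)
2 | T1 CAS | counter=5 r=(0,0) succ=(0,0) retry=(2,0)
3 | T2 LOAD | counter=5 r=(0,5) succ=(0,0) retry=(2,0)
4 | T2 CAS | counter=6 r=(0,5) succ=(0,1) retry=(2,0)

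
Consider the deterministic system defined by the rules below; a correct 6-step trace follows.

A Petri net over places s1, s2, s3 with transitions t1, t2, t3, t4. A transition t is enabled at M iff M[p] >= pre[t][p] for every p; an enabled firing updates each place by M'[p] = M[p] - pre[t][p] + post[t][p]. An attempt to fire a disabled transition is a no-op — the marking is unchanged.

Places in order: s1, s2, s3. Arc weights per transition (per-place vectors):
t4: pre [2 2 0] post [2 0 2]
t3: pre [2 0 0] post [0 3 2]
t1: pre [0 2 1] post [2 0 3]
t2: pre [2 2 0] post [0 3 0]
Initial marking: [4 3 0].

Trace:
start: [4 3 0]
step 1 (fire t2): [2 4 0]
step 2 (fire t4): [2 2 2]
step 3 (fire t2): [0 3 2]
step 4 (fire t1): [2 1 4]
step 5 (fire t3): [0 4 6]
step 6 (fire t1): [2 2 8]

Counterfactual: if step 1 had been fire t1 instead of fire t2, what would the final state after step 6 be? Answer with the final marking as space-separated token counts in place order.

(re-executing from step 1 with the substitution; state before step 1: [4 3 0])
step 1 (fire t1): [4 3 0]
step 2 (fire t4): [4 1 2]
step 3 (fire t2): [4 1 2]
step 4 (fire t1): [4 1 2]
step 5 (fire t3): [2 4 4]
step 6 (fire t1): [4 2 6]

4 2 6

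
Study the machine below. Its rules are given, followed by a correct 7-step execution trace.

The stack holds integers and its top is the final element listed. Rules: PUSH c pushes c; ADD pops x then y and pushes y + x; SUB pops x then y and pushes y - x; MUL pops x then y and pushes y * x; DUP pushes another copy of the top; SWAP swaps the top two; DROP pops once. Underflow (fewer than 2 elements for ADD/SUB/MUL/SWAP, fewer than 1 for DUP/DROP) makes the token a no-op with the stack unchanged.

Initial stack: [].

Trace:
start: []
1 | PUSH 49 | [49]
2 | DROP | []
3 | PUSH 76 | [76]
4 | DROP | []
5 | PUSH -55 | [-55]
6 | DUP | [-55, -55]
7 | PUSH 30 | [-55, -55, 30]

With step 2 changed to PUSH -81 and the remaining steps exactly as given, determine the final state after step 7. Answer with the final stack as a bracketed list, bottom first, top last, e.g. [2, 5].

(re-executing from step 2 with the substitution; state before step 2: [49])
2 | PUSH -81 | [49, -81]
3 | PUSH 76 | [49, -81, 76]
4 | DROP | [49, -81]
5 | PUSH -55 | [49, -81, -55]
6 | DUP | [49, -81, -55, -55]
7 | PUSH 30 | [49, -81, -55, -55, 30]

[49, -81, -55, -55, 30]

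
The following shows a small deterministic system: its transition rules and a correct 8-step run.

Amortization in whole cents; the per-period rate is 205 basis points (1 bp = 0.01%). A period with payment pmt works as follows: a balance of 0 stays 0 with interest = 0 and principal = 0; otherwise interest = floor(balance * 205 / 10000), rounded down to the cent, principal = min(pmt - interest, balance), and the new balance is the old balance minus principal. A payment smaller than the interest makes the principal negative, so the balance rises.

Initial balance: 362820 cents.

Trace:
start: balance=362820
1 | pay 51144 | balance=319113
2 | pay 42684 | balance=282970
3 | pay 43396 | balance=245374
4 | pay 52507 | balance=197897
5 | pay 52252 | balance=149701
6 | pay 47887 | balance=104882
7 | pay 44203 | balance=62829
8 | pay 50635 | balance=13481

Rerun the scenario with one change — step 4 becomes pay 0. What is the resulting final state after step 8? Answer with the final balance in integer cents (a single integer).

70429

(re-executing from step 4 with the substitution; state before step 4: balance=245374)
4 | pay 0 | balance=250404
5 | pay 52252 | balance=203285
6 | pay 47887 | balance=159565
7 | pay 44203 | balance=118633
8 | pay 50635 | balance=70429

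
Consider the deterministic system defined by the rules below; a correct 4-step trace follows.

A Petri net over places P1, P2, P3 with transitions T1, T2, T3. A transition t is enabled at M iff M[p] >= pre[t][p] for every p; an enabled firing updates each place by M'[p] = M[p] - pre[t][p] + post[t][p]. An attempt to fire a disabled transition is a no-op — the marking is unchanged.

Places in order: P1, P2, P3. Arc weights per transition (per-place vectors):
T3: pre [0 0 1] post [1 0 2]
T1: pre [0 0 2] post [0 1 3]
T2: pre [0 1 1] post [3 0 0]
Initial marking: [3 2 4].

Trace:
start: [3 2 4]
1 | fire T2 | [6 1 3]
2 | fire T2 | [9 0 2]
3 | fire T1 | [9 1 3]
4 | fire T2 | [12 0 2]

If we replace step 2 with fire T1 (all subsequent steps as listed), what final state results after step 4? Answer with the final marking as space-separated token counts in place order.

9 2 4

(re-executing from step 2 with the substitution; state before step 2: [6 1 3])
2 | fire T1 | [6 2 4]
3 | fire T1 | [6 3 5]
4 | fire T2 | [9 2 4]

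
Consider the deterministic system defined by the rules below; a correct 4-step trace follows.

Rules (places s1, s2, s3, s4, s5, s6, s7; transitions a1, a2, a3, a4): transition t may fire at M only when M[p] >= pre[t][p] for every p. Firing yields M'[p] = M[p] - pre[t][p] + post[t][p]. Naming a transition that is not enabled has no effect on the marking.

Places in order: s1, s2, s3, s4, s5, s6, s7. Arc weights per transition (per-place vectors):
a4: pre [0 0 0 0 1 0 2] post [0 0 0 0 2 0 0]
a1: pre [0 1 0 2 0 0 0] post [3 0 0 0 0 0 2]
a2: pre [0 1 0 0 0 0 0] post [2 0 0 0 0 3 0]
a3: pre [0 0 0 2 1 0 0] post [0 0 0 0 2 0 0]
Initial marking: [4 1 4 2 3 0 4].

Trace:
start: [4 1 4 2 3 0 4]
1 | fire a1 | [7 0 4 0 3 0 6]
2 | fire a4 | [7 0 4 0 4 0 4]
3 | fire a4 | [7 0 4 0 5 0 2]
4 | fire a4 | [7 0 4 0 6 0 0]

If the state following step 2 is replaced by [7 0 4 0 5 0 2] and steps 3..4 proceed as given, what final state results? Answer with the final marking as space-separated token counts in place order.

state after step 2 := [7 0 4 0 5 0 2]
3 | fire a4 | [7 0 4 0 6 0 0]
4 | fire a4 | [7 0 4 0 6 0 0]

7 0 4 0 6 0 0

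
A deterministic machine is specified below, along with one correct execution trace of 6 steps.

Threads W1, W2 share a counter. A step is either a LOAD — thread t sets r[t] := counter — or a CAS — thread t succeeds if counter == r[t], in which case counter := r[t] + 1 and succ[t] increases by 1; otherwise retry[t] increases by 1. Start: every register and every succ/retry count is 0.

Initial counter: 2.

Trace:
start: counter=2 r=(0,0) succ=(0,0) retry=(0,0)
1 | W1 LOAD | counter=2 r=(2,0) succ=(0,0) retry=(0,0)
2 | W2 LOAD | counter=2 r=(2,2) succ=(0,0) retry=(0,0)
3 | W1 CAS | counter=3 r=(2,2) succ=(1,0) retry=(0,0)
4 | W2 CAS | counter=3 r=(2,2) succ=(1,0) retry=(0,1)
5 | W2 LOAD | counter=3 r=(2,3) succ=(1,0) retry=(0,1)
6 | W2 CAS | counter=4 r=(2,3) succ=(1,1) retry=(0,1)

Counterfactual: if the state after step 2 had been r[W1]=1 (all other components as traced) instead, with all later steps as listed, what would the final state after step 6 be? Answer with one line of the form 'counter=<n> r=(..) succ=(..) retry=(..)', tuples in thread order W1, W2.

state after step 2 := counter=2 r=(1,2) succ=(0,0) retry=(0,0)
3 | W1 CAS | counter=2 r=(1,2) succ=(0,0) retry=(1,0)
4 | W2 CAS | counter=3 r=(1,2) succ=(0,1) retry=(1,0)
5 | W2 LOAD | counter=3 r=(1,3) succ=(0,1) retry=(1,0)
6 | W2 CAS | counter=4 r=(1,3) succ=(0,2) retry=(1,0)

counter=4 r=(1,3) succ=(0,2) retry=(1,0)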